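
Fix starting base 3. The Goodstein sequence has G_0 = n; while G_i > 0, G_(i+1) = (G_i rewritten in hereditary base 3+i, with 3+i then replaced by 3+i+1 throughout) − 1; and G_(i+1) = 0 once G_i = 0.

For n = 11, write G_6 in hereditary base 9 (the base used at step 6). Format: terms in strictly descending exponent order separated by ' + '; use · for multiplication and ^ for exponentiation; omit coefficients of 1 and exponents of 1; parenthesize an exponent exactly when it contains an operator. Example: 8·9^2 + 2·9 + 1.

(0) 11|_3 = 3^2 + 2 ↦ 4^2 + 2|_4 = 18 ⇒ 17
(1) 17|_4 = 4^2 + 1 ↦ 5^2 + 1|_5 = 26 ⇒ 25
(2) 25|_5 = 5^2 ↦ 6^2|_6 = 36 ⇒ 35
(3) 35|_6 = 5·6 + 5 ↦ 5·7 + 5|_7 = 40 ⇒ 39
(4) 39|_7 = 5·7 + 4 ↦ 5·8 + 4|_8 = 44 ⇒ 43
(5) 43|_8 = 5·8 + 3 ↦ 5·9 + 3|_9 = 48 ⇒ 47
(6) 47|_9 = 5·9 + 2 ↦ 5·10 + 2|_10 = 52 ⇒ 51

5·9 + 2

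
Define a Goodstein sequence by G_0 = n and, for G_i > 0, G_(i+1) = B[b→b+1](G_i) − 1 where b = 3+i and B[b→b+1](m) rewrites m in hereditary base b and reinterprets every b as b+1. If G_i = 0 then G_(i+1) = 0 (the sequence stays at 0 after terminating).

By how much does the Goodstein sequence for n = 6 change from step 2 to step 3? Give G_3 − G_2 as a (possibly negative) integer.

0

step 0: 6 = 2·3; sub 4 for 3: 2·4; = 8; G_1 = 8−1 = 7
step 1: 7 = 4 + 3; sub 5 for 4: 5 + 3; = 8; G_2 = 8−1 = 7
step 2: 7 = 5 + 2; sub 6 for 5: 6 + 2; = 8; G_3 = 8−1 = 7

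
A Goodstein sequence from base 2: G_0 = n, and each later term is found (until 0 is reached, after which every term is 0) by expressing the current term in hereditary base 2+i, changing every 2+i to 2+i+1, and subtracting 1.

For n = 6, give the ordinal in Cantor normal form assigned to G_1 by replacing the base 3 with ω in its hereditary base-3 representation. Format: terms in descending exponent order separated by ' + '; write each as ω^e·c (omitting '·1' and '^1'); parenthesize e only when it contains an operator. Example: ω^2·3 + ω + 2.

ω^ω + 2

base 2: 6 = 2^2 + 2; at 3: 3^3 + 3 = 30; next = 29
base 3: 29 = 3^3 + 2; at 4: 4^4 + 2 = 258; next = 257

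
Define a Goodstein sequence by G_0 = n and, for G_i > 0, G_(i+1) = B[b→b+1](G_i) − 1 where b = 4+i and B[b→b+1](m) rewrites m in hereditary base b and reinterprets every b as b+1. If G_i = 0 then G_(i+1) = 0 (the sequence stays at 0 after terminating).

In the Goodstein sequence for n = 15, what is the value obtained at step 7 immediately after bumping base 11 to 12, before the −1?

G_0=15  [base 4] 3·4 + 3  →[4↦5]→  3·5 + 3 = 18  −1 ⇒ G_1=17
G_1=17  [base 5] 3·5 + 2  →[5↦6]→  3·6 + 2 = 20  −1 ⇒ G_2=19
G_2=19  [base 6] 3·6 + 1  →[6↦7]→  3·7 + 1 = 22  −1 ⇒ G_3=21
G_3=21  [base 7] 3·7  →[7↦8]→  3·8 = 24  −1 ⇒ G_4=23
G_4=23  [base 8] 2·8 + 7  →[8↦9]→  2·9 + 7 = 25  −1 ⇒ G_5=24
G_5=24  [base 9] 2·9 + 6  →[9↦10]→  2·10 + 6 = 26  −1 ⇒ G_6=25
G_6=25  [base 10] 2·10 + 5  →[10↦11]→  2·11 + 5 = 27  −1 ⇒ G_7=26
G_7=26  [base 11] 2·11 + 4  →[11↦12]→  2·12 + 4 = 28  −1 ⇒ G_8=27

28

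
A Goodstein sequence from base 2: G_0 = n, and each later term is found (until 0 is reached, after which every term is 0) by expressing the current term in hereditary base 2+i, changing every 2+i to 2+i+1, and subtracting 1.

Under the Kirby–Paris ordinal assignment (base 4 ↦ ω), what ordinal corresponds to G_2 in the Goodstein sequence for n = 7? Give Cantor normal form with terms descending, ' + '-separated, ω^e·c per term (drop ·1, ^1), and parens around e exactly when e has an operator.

(0) 7|_2 = 2^2 + 2 + 1 ↦ 3^3 + 3 + 1|_3 = 31 ⇒ 30
(1) 30|_3 = 3^3 + 3 ↦ 4^4 + 4|_4 = 260 ⇒ 259
(2) 259|_4 = 4^4 + 3 ↦ 5^5 + 3|_5 = 3128 ⇒ 3127

ω^ω + 3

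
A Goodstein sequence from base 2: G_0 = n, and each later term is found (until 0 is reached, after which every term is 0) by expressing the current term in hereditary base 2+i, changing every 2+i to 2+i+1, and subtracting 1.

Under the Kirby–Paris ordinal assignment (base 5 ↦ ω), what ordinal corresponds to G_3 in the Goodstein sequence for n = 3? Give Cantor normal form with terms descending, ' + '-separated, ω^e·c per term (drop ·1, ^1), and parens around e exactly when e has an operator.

G_0 = 3. HB_2(3) = 2 + 1. Bump = 4. G_1 = 3.
G_1 = 3. HB_3(3) = 3. Bump = 4. G_2 = 3.
G_2 = 3. HB_4(3) = 3. Bump = 3. G_3 = 2.
G_3 = 2. HB_5(2) = 2. Bump = 2. G_4 = 1.

2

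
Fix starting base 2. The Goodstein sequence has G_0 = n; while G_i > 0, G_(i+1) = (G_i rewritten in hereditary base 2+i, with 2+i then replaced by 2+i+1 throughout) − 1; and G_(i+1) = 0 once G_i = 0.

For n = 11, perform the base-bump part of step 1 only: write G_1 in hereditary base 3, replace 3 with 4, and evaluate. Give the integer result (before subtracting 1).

1028

G_0 = 11. HB_2(11) = 2^(2 + 1) + 2 + 1. Bump = 85. G_1 = 84.
G_1 = 84. HB_3(84) = 3^(3 + 1) + 3. Bump = 1028. G_2 = 1027.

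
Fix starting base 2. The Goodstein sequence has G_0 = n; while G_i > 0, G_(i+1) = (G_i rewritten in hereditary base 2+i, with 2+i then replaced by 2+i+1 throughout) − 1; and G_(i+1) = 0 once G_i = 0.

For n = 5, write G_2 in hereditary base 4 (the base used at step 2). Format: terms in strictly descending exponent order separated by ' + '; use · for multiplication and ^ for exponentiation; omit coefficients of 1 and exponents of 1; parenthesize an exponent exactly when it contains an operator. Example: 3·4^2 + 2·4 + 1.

i=0: 5 = 2^2 + 1 (b=2); 2→3: 3^3 + 1 = 28; 28−1 = 27
i=1: 27 = 3^3 (b=3); 3→4: 4^4 = 256; 256−1 = 255
i=2: 255 = 3·4^3 + 3·4^2 + 3·4 + 3 (b=4); 4→5: 3·5^3 + 3·5^2 + 3·5 + 3 = 468; 468−1 = 467

3·4^3 + 3·4^2 + 3·4 + 3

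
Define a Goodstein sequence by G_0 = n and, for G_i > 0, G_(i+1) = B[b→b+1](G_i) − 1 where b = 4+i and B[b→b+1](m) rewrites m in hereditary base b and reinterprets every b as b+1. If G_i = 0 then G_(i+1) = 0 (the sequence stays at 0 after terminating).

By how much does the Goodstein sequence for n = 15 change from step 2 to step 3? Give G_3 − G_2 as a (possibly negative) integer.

step 0: 15 = 3·4 + 3; sub 5 for 4: 3·5 + 3; = 18; G_1 = 18−1 = 17
step 1: 17 = 3·5 + 2; sub 6 for 5: 3·6 + 2; = 20; G_2 = 20−1 = 19
step 2: 19 = 3·6 + 1; sub 7 for 6: 3·7 + 1; = 22; G_3 = 22−1 = 21

2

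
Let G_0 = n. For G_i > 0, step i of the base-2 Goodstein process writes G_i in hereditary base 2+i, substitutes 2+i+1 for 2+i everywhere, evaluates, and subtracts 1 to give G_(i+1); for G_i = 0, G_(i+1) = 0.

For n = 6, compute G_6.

G_0=6  [base 2] 2^2 + 2  →[2↦3]→  3^3 + 3 = 30  −1 ⇒ G_1=29
G_1=29  [base 3] 3^3 + 2  →[3↦4]→  4^4 + 2 = 258  −1 ⇒ G_2=257
G_2=257  [base 4] 4^4 + 1  →[4↦5]→  5^5 + 1 = 3126  −1 ⇒ G_3=3125
G_3=3125  [base 5] 5^5  →[5↦6]→  6^6 = 46656  −1 ⇒ G_4=46655
G_4=46655  [base 6] 5·6^5 + 5·6^4 + 5·6^3 + 5·6^2 + 5·6 + 5  →[6↦7]→  5·7^5 + 5·7^4 + 5·7^3 + 5·7^2 + 5·7 + 5 = 98040  −1 ⇒ G_5=98039
G_5=98039  [base 7] 5·7^5 + 5·7^4 + 5·7^3 + 5·7^2 + 5·7 + 4  →[7↦8]→  5·8^5 + 5·8^4 + 5·8^3 + 5·8^2 + 5·8 + 4 = 187244  −1 ⇒ G_6=187243
G_6=187243  [base 8] 5·8^5 + 5·8^4 + 5·8^3 + 5·8^2 + 5·8 + 3  →[8↦9]→  5·9^5 + 5·9^4 + 5·9^3 + 5·9^2 + 5·9 + 3 = 332148  −1 ⇒ G_7=332147

187243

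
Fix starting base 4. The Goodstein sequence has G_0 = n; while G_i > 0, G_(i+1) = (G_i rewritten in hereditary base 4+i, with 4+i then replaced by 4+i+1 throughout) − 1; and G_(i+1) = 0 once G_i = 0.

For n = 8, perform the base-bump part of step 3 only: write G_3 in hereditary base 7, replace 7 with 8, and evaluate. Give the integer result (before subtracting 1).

10

(0) 8|_4 = 2·4 ↦ 2·5|_5 = 10 ⇒ 9
(1) 9|_5 = 5 + 4 ↦ 6 + 4|_6 = 10 ⇒ 9
(2) 9|_6 = 6 + 3 ↦ 7 + 3|_7 = 10 ⇒ 9
(3) 9|_7 = 7 + 2 ↦ 8 + 2|_8 = 10 ⇒ 9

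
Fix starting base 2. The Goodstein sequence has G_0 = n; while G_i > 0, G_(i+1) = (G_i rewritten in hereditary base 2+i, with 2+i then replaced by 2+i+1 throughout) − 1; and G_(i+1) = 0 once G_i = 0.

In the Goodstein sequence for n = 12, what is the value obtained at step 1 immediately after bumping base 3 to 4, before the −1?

G_0=12  [base 2] 2^(2 + 1) + 2^2  →[2↦3]→  3^(3 + 1) + 3^3 = 108  −1 ⇒ G_1=107
G_1=107  [base 3] 3^(3 + 1) + 2·3^2 + 2·3 + 2  →[3↦4]→  4^(4 + 1) + 2·4^2 + 2·4 + 2 = 1066  −1 ⇒ G_2=1065

1066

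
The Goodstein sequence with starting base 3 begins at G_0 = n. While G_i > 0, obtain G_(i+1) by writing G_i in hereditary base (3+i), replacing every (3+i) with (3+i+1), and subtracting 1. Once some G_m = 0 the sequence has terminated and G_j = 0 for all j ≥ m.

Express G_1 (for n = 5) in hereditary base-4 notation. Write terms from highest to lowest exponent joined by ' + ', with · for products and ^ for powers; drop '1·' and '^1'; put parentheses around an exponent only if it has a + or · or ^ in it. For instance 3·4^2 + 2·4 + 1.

4 + 1

base 3: 5 = 3 + 2; at 4: 4 + 2 = 6; next = 5
base 4: 5 = 4 + 1; at 5: 5 + 1 = 6; next = 5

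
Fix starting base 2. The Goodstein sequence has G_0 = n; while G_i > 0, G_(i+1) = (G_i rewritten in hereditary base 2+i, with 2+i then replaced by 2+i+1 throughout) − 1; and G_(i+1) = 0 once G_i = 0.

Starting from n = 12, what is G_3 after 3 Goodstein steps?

(0) 12|_2 = 2^(2 + 1) + 2^2 ↦ 3^(3 + 1) + 3^3|_3 = 108 ⇒ 107
(1) 107|_3 = 3^(3 + 1) + 2·3^2 + 2·3 + 2 ↦ 4^(4 + 1) + 2·4^2 + 2·4 + 2|_4 = 1066 ⇒ 1065
(2) 1065|_4 = 4^(4 + 1) + 2·4^2 + 2·4 + 1 ↦ 5^(5 + 1) + 2·5^2 + 2·5 + 1|_5 = 15686 ⇒ 15685

15685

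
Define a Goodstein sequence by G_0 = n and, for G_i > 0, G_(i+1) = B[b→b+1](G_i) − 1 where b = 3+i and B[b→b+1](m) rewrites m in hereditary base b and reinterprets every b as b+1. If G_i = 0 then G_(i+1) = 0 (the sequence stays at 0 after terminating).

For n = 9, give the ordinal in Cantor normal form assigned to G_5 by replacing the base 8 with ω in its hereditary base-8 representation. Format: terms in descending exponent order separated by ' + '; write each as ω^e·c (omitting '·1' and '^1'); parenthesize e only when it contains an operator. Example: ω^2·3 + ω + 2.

G_0=9  [base 3] 3^2  →[3↦4]→  4^2 = 16  −1 ⇒ G_1=15
G_1=15  [base 4] 3·4 + 3  →[4↦5]→  3·5 + 3 = 18  −1 ⇒ G_2=17
G_2=17  [base 5] 3·5 + 2  →[5↦6]→  3·6 + 2 = 20  −1 ⇒ G_3=19
G_3=19  [base 6] 3·6 + 1  →[6↦7]→  3·7 + 1 = 22  −1 ⇒ G_4=21
G_4=21  [base 7] 3·7  →[7↦8]→  3·8 = 24  −1 ⇒ G_5=23

ω·2 + 7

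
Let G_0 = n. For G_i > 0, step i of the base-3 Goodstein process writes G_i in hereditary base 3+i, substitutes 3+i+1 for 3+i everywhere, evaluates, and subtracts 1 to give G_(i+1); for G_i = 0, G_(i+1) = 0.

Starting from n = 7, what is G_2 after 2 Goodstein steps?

9

[0] 7 ≡ 2·3 + 1 (base 3). Lift 4: 9. −1: 8.
[1] 8 ≡ 2·4 (base 4). Lift 5: 10. −1: 9.
[2] 9 ≡ 5 + 4 (base 5). Lift 6: 10. −1: 9.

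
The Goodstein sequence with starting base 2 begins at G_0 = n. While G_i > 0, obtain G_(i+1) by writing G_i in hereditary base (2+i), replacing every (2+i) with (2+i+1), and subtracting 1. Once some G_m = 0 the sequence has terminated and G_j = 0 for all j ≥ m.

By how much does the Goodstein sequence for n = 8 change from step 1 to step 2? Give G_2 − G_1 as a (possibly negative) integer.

8 —HB2→ 2^(2 + 1) —bump→ 3^(3 + 1) = 81 —(−1)→ 80
80 —HB3→ 2·3^3 + 2·3^2 + 2·3 + 2 —bump→ 2·4^4 + 2·4^2 + 2·4 + 2 = 554 —(−1)→ 553

473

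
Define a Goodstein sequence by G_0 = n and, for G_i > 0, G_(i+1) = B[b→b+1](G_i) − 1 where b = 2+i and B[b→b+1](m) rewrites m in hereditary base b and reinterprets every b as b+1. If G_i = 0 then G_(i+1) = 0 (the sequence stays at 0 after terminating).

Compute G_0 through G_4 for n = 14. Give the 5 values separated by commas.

step 0: 14 = 2^(2 + 1) + 2^2 + 2; sub 3 for 2: 3^(3 + 1) + 3^3 + 3; = 111; G_1 = 111−1 = 110
step 1: 110 = 3^(3 + 1) + 3^3 + 2; sub 4 for 3: 4^(4 + 1) + 4^4 + 2; = 1282; G_2 = 1282−1 = 1281
step 2: 1281 = 4^(4 + 1) + 4^4 + 1; sub 5 for 4: 5^(5 + 1) + 5^5 + 1; = 18751; G_3 = 18751−1 = 18750
step 3: 18750 = 5^(5 + 1) + 5^5; sub 6 for 5: 6^(6 + 1) + 6^6; = 326592; G_4 = 326592−1 = 326591

14, 110, 1281, 18750, 326591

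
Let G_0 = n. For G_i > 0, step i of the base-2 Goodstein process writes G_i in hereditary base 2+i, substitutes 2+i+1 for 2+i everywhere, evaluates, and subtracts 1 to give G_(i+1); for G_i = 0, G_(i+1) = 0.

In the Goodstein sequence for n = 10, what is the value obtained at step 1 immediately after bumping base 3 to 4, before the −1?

1026

G_0 = 10. HB_2(10) = 2^(2 + 1) + 2. Bump = 84. G_1 = 83.
G_1 = 83. HB_3(83) = 3^(3 + 1) + 2. Bump = 1026. G_2 = 1025.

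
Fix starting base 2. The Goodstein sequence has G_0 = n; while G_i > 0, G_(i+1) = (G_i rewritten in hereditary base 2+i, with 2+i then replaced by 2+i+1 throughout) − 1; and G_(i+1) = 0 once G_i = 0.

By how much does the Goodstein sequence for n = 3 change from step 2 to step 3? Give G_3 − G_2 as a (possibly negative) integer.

(0) 3|_2 = 2 + 1 ↦ 3 + 1|_3 = 4 ⇒ 3
(1) 3|_3 = 3 ↦ 4|_4 = 4 ⇒ 3
(2) 3|_4 = 3 ↦ 3|_5 = 3 ⇒ 2

-1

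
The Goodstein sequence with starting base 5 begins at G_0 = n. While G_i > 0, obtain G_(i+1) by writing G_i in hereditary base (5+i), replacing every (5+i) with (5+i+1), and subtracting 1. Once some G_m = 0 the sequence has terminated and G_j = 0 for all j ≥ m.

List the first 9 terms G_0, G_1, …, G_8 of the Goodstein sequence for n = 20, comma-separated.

step 0: 20 = 4·5; sub 6 for 5: 4·6; = 24; G_1 = 24−1 = 23
step 1: 23 = 3·6 + 5; sub 7 for 6: 3·7 + 5; = 26; G_2 = 26−1 = 25
step 2: 25 = 3·7 + 4; sub 8 for 7: 3·8 + 4; = 28; G_3 = 28−1 = 27
step 3: 27 = 3·8 + 3; sub 9 for 8: 3·9 + 3; = 30; G_4 = 30−1 = 29
step 4: 29 = 3·9 + 2; sub 10 for 9: 3·10 + 2; = 32; G_5 = 32−1 = 31
step 5: 31 = 3·10 + 1; sub 11 for 10: 3·11 + 1; = 34; G_6 = 34−1 = 33
step 6: 33 = 3·11; sub 12 for 11: 3·12; = 36; G_7 = 36−1 = 35
step 7: 35 = 2·12 + 11; sub 13 for 12: 2·13 + 11; = 37; G_8 = 37−1 = 36

20, 23, 25, 27, 29, 31, 33, 35, 36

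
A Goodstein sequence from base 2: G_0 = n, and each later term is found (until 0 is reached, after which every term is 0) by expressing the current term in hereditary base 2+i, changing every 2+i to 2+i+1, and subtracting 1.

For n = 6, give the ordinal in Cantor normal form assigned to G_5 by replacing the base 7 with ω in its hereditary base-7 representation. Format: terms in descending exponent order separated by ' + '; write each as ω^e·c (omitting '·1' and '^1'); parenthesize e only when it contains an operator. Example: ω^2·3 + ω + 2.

ω^5·5 + ω^4·5 + ω^3·5 + ω^2·5 + ω·5 + 4

base 2: 6 = 2^2 + 2; at 3: 3^3 + 3 = 30; next = 29
base 3: 29 = 3^3 + 2; at 4: 4^4 + 2 = 258; next = 257
base 4: 257 = 4^4 + 1; at 5: 5^5 + 1 = 3126; next = 3125
base 5: 3125 = 5^5; at 6: 6^6 = 46656; next = 46655
base 6: 46655 = 5·6^5 + 5·6^4 + 5·6^3 + 5·6^2 + 5·6 + 5; at 7: 5·7^5 + 5·7^4 + 5·7^3 + 5·7^2 + 5·7 + 5 = 98040; next = 98039
base 7: 98039 = 5·7^5 + 5·7^4 + 5·7^3 + 5·7^2 + 5·7 + 4; at 8: 5·8^5 + 5·8^4 + 5·8^3 + 5·8^2 + 5·8 + 4 = 187244; next = 187243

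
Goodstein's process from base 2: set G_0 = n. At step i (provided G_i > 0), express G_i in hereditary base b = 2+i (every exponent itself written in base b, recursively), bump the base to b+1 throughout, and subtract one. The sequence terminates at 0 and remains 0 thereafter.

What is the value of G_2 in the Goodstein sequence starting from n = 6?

257

G_0=6  [base 2] 2^2 + 2  →[2↦3]→  3^3 + 3 = 30  −1 ⇒ G_1=29
G_1=29  [base 3] 3^3 + 2  →[3↦4]→  4^4 + 2 = 258  −1 ⇒ G_2=257
G_2=257  [base 4] 4^4 + 1  →[4↦5]→  5^5 + 1 = 3126  −1 ⇒ G_3=3125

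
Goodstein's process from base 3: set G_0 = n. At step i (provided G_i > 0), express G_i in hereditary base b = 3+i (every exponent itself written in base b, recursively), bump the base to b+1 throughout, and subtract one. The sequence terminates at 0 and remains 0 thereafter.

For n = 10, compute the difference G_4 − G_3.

3

G_0=10  [base 3] 3^2 + 1  →[3↦4]→  4^2 + 1 = 17  −1 ⇒ G_1=16
G_1=16  [base 4] 4^2  →[4↦5]→  5^2 = 25  −1 ⇒ G_2=24
G_2=24  [base 5] 4·5 + 4  →[5↦6]→  4·6 + 4 = 28  −1 ⇒ G_3=27
G_3=27  [base 6] 4·6 + 3  →[6↦7]→  4·7 + 3 = 31  −1 ⇒ G_4=30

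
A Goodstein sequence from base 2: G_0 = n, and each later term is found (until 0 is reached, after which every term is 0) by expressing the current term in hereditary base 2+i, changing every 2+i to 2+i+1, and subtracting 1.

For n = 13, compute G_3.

16092

G_0=13  [base 2] 2^(2 + 1) + 2^2 + 1  →[2↦3]→  3^(3 + 1) + 3^3 + 1 = 109  −1 ⇒ G_1=108
G_1=108  [base 3] 3^(3 + 1) + 3^3  →[3↦4]→  4^(4 + 1) + 4^4 = 1280  −1 ⇒ G_2=1279
G_2=1279  [base 4] 4^(4 + 1) + 3·4^3 + 3·4^2 + 3·4 + 3  →[4↦5]→  5^(5 + 1) + 3·5^3 + 3·5^2 + 3·5 + 3 = 16093  −1 ⇒ G_3=16092
G_3=16092  [base 5] 5^(5 + 1) + 3·5^3 + 3·5^2 + 3·5 + 2  →[5↦6]→  6^(6 + 1) + 3·6^3 + 3·6^2 + 3·6 + 2 = 280712  −1 ⇒ G_4=280711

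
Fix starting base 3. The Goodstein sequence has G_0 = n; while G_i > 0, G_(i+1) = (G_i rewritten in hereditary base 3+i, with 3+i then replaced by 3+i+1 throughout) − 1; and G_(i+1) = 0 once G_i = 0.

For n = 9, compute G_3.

[0] 9 ≡ 3^2 (base 3). Lift 4: 16. −1: 15.
[1] 15 ≡ 3·4 + 3 (base 4). Lift 5: 18. −1: 17.
[2] 17 ≡ 3·5 + 2 (base 5). Lift 6: 20. −1: 19.
[3] 19 ≡ 3·6 + 1 (base 6). Lift 7: 22. −1: 21.

19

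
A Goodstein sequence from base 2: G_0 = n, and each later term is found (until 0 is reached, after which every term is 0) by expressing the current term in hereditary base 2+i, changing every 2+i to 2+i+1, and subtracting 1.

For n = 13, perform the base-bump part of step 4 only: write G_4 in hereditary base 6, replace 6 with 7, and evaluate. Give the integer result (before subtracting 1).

5765999

base 2: 13 = 2^(2 + 1) + 2^2 + 1; at 3: 3^(3 + 1) + 3^3 + 1 = 109; next = 108
base 3: 108 = 3^(3 + 1) + 3^3; at 4: 4^(4 + 1) + 4^4 = 1280; next = 1279
base 4: 1279 = 4^(4 + 1) + 3·4^3 + 3·4^2 + 3·4 + 3; at 5: 5^(5 + 1) + 3·5^3 + 3·5^2 + 3·5 + 3 = 16093; next = 16092
base 5: 16092 = 5^(5 + 1) + 3·5^3 + 3·5^2 + 3·5 + 2; at 6: 6^(6 + 1) + 3·6^3 + 3·6^2 + 3·6 + 2 = 280712; next = 280711
base 6: 280711 = 6^(6 + 1) + 3·6^3 + 3·6^2 + 3·6 + 1; at 7: 7^(7 + 1) + 3·7^3 + 3·7^2 + 3·7 + 1 = 5765999; next = 5765998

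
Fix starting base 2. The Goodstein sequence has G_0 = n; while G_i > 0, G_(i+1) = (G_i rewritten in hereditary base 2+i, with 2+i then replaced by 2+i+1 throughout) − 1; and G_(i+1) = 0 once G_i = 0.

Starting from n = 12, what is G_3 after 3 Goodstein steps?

[0] 12 ≡ 2^(2 + 1) + 2^2 (base 2). Lift 3: 108. −1: 107.
[1] 107 ≡ 3^(3 + 1) + 2·3^2 + 2·3 + 2 (base 3). Lift 4: 1066. −1: 1065.
[2] 1065 ≡ 4^(4 + 1) + 2·4^2 + 2·4 + 1 (base 4). Lift 5: 15686. −1: 15685.
[3] 15685 ≡ 5^(5 + 1) + 2·5^2 + 2·5 (base 5). Lift 6: 280020. −1: 280019.

15685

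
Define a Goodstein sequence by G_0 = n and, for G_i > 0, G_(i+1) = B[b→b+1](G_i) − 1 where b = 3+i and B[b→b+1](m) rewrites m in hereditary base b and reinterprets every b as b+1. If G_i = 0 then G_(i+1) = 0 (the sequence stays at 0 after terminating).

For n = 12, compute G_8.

81

base 3: 12 = 3^2 + 3; at 4: 4^2 + 4 = 20; next = 19
base 4: 19 = 4^2 + 3; at 5: 5^2 + 3 = 28; next = 27
base 5: 27 = 5^2 + 2; at 6: 6^2 + 2 = 38; next = 37
base 6: 37 = 6^2 + 1; at 7: 7^2 + 1 = 50; next = 49
base 7: 49 = 7^2; at 8: 8^2 = 64; next = 63
base 8: 63 = 7·8 + 7; at 9: 7·9 + 7 = 70; next = 69
base 9: 69 = 7·9 + 6; at 10: 7·10 + 6 = 76; next = 75
base 10: 75 = 7·10 + 5; at 11: 7·11 + 5 = 82; next = 81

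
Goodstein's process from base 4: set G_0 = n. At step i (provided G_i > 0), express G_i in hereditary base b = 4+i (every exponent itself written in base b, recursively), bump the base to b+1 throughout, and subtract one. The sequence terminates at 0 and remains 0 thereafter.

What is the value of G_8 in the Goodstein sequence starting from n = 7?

G_0 = 7. HB_4(7) = 4 + 3. Bump = 8. G_1 = 7.
G_1 = 7. HB_5(7) = 5 + 2. Bump = 8. G_2 = 7.
G_2 = 7. HB_6(7) = 6 + 1. Bump = 8. G_3 = 7.
G_3 = 7. HB_7(7) = 7. Bump = 8. G_4 = 7.
G_4 = 7. HB_8(7) = 7. Bump = 7. G_5 = 6.
G_5 = 6. HB_9(6) = 6. Bump = 6. G_6 = 5.
G_6 = 5. HB_10(5) = 5. Bump = 5. G_7 = 4.
G_7 = 4. HB_11(4) = 4. Bump = 4. G_8 = 3.

3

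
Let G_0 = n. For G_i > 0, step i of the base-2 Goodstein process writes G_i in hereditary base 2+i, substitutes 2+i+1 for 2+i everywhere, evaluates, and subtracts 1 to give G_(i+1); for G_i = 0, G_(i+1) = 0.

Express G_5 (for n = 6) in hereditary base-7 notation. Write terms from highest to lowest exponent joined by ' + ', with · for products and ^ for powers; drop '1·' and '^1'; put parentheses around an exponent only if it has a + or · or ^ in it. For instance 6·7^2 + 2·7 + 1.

base 2: 6 = 2^2 + 2; at 3: 3^3 + 3 = 30; next = 29
base 3: 29 = 3^3 + 2; at 4: 4^4 + 2 = 258; next = 257
base 4: 257 = 4^4 + 1; at 5: 5^5 + 1 = 3126; next = 3125
base 5: 3125 = 5^5; at 6: 6^6 = 46656; next = 46655
base 6: 46655 = 5·6^5 + 5·6^4 + 5·6^3 + 5·6^2 + 5·6 + 5; at 7: 5·7^5 + 5·7^4 + 5·7^3 + 5·7^2 + 5·7 + 5 = 98040; next = 98039
base 7: 98039 = 5·7^5 + 5·7^4 + 5·7^3 + 5·7^2 + 5·7 + 4; at 8: 5·8^5 + 5·8^4 + 5·8^3 + 5·8^2 + 5·8 + 4 = 187244; next = 187243

5·7^5 + 5·7^4 + 5·7^3 + 5·7^2 + 5·7 + 4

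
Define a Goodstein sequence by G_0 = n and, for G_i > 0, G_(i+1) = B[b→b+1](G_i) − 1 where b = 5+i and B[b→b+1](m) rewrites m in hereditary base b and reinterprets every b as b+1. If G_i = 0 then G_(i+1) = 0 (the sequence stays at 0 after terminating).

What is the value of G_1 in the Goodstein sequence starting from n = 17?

19

(0) 17|_5 = 3·5 + 2 ↦ 3·6 + 2|_6 = 20 ⇒ 19
(1) 19|_6 = 3·6 + 1 ↦ 3·7 + 1|_7 = 22 ⇒ 21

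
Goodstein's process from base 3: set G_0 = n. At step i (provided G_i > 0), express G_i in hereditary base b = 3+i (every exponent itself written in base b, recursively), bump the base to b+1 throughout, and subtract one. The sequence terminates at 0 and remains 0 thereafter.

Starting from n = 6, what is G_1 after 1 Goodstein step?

i=0: 6 = 2·3 (b=3); 3→4: 2·4 = 8; 8−1 = 7
i=1: 7 = 4 + 3 (b=4); 4→5: 5 + 3 = 8; 8−1 = 7

7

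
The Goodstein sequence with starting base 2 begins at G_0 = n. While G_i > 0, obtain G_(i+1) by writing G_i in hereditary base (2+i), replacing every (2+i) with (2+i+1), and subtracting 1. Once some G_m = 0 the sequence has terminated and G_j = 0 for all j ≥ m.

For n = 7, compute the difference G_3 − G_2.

2868

step 0: 7 = 2^2 + 2 + 1; sub 3 for 2: 3^3 + 3 + 1; = 31; G_1 = 31−1 = 30
step 1: 30 = 3^3 + 3; sub 4 for 3: 4^4 + 4; = 260; G_2 = 260−1 = 259
step 2: 259 = 4^4 + 3; sub 5 for 4: 5^5 + 3; = 3128; G_3 = 3128−1 = 3127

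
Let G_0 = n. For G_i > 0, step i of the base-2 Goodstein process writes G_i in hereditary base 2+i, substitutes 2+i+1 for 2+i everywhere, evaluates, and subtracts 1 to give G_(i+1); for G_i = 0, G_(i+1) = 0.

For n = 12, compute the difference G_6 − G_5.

128452957

G_0=12  [base 2] 2^(2 + 1) + 2^2  →[2↦3]→  3^(3 + 1) + 3^3 = 108  −1 ⇒ G_1=107
G_1=107  [base 3] 3^(3 + 1) + 2·3^2 + 2·3 + 2  →[3↦4]→  4^(4 + 1) + 2·4^2 + 2·4 + 2 = 1066  −1 ⇒ G_2=1065
G_2=1065  [base 4] 4^(4 + 1) + 2·4^2 + 2·4 + 1  →[4↦5]→  5^(5 + 1) + 2·5^2 + 2·5 + 1 = 15686  −1 ⇒ G_3=15685
G_3=15685  [base 5] 5^(5 + 1) + 2·5^2 + 2·5  →[5↦6]→  6^(6 + 1) + 2·6^2 + 2·6 = 280020  −1 ⇒ G_4=280019
G_4=280019  [base 6] 6^(6 + 1) + 2·6^2 + 6 + 5  →[6↦7]→  7^(7 + 1) + 2·7^2 + 7 + 5 = 5764911  −1 ⇒ G_5=5764910
G_5=5764910  [base 7] 7^(7 + 1) + 2·7^2 + 7 + 4  →[7↦8]→  8^(8 + 1) + 2·8^2 + 8 + 4 = 134217868  −1 ⇒ G_6=134217867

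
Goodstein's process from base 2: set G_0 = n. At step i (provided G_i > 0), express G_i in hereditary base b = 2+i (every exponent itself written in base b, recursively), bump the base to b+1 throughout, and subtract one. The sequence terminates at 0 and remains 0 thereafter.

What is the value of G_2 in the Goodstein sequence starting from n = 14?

1281

i=0: 14 = 2^(2 + 1) + 2^2 + 2 (b=2); 2→3: 3^(3 + 1) + 3^3 + 3 = 111; 111−1 = 110
i=1: 110 = 3^(3 + 1) + 3^3 + 2 (b=3); 3→4: 4^(4 + 1) + 4^4 + 2 = 1282; 1282−1 = 1281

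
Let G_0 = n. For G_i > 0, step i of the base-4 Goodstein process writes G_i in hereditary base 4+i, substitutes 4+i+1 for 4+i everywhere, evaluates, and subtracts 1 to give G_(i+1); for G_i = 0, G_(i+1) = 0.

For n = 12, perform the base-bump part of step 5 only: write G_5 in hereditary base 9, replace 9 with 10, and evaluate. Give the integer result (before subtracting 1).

G_0=12  [base 4] 3·4  →[4↦5]→  3·5 = 15  −1 ⇒ G_1=14
G_1=14  [base 5] 2·5 + 4  →[5↦6]→  2·6 + 4 = 16  −1 ⇒ G_2=15
G_2=15  [base 6] 2·6 + 3  →[6↦7]→  2·7 + 3 = 17  −1 ⇒ G_3=16
G_3=16  [base 7] 2·7 + 2  →[7↦8]→  2·8 + 2 = 18  −1 ⇒ G_4=17
G_4=17  [base 8] 2·8 + 1  →[8↦9]→  2·9 + 1 = 19  −1 ⇒ G_5=18
G_5=18  [base 9] 2·9  →[9↦10]→  2·10 = 20  −1 ⇒ G_6=19

20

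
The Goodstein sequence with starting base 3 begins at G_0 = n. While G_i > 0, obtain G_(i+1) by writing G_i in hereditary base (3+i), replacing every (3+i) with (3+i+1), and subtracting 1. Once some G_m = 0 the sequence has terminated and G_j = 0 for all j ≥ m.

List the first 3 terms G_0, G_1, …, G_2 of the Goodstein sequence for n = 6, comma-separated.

6, 7, 7

G_0 = 6. HB_3(6) = 2·3. Bump = 8. G_1 = 7.
G_1 = 7. HB_4(7) = 4 + 3. Bump = 8. G_2 = 7.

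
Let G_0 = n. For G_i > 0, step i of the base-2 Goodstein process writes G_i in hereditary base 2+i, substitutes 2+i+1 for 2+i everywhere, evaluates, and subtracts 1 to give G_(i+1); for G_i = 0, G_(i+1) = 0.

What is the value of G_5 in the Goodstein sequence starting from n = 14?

[0] 14 ≡ 2^(2 + 1) + 2^2 + 2 (base 2). Lift 3: 111. −1: 110.
[1] 110 ≡ 3^(3 + 1) + 3^3 + 2 (base 3). Lift 4: 1282. −1: 1281.
[2] 1281 ≡ 4^(4 + 1) + 4^4 + 1 (base 4). Lift 5: 18751. −1: 18750.
[3] 18750 ≡ 5^(5 + 1) + 5^5 (base 5). Lift 6: 326592. −1: 326591.
[4] 326591 ≡ 6^(6 + 1) + 5·6^5 + 5·6^4 + 5·6^3 + 5·6^2 + 5·6 + 5 (base 6). Lift 7: 5862841. −1: 5862840.

5862840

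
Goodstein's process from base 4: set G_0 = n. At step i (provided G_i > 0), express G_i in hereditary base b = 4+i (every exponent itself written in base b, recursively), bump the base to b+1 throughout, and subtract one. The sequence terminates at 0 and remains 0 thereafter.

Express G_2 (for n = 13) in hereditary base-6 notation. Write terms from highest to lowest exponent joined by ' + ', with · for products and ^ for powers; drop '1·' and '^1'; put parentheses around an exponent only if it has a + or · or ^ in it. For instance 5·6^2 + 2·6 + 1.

2·6 + 5

(0) 13|_4 = 3·4 + 1 ↦ 3·5 + 1|_5 = 16 ⇒ 15
(1) 15|_5 = 3·5 ↦ 3·6|_6 = 18 ⇒ 17
(2) 17|_6 = 2·6 + 5 ↦ 2·7 + 5|_7 = 19 ⇒ 18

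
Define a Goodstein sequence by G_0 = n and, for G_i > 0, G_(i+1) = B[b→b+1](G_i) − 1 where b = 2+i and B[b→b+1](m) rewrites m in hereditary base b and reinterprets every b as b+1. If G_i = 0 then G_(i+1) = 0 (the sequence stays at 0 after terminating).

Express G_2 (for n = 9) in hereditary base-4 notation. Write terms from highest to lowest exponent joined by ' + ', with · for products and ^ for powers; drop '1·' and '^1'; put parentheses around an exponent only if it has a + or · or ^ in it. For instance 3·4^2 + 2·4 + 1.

3·4^4 + 3·4^3 + 3·4^2 + 3·4 + 3

G_0=9  [base 2] 2^(2 + 1) + 1  →[2↦3]→  3^(3 + 1) + 1 = 82  −1 ⇒ G_1=81
G_1=81  [base 3] 3^(3 + 1)  →[3↦4]→  4^(4 + 1) = 1024  −1 ⇒ G_2=1023
G_2=1023  [base 4] 3·4^4 + 3·4^3 + 3·4^2 + 3·4 + 3  →[4↦5]→  3·5^5 + 3·5^3 + 3·5^2 + 3·5 + 3 = 9843  −1 ⇒ G_3=9842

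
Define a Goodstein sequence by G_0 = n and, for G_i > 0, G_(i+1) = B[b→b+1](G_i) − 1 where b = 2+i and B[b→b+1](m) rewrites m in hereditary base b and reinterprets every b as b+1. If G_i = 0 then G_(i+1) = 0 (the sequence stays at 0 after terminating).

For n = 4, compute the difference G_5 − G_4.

26

[0] 4 ≡ 2^2 (base 2). Lift 3: 27. −1: 26.
[1] 26 ≡ 2·3^2 + 2·3 + 2 (base 3). Lift 4: 42. −1: 41.
[2] 41 ≡ 2·4^2 + 2·4 + 1 (base 4). Lift 5: 61. −1: 60.
[3] 60 ≡ 2·5^2 + 2·5 (base 5). Lift 6: 84. −1: 83.
[4] 83 ≡ 2·6^2 + 6 + 5 (base 6). Lift 7: 110. −1: 109.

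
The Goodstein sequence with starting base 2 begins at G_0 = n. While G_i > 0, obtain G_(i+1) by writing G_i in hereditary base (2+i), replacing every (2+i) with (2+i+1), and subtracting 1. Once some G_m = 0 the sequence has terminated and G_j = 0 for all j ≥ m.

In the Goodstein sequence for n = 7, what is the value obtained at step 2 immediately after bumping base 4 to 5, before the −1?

3128

base 2: 7 = 2^2 + 2 + 1; at 3: 3^3 + 3 + 1 = 31; next = 30
base 3: 30 = 3^3 + 3; at 4: 4^4 + 4 = 260; next = 259
base 4: 259 = 4^4 + 3; at 5: 5^5 + 3 = 3128; next = 3127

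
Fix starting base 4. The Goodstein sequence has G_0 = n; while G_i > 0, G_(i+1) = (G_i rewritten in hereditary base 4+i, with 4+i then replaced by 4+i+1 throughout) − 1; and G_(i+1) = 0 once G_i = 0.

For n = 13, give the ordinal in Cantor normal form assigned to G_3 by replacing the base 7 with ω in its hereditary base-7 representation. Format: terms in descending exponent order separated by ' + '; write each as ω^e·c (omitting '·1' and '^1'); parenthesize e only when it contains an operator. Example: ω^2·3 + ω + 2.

(0) 13|_4 = 3·4 + 1 ↦ 3·5 + 1|_5 = 16 ⇒ 15
(1) 15|_5 = 3·5 ↦ 3·6|_6 = 18 ⇒ 17
(2) 17|_6 = 2·6 + 5 ↦ 2·7 + 5|_7 = 19 ⇒ 18
(3) 18|_7 = 2·7 + 4 ↦ 2·8 + 4|_8 = 20 ⇒ 19

ω·2 + 4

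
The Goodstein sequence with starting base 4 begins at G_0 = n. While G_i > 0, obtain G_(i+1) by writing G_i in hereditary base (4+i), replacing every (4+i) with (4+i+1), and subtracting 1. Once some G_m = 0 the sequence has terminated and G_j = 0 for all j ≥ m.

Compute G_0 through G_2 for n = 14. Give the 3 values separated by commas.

i=0: 14 = 3·4 + 2 (b=4); 4→5: 3·5 + 2 = 17; 17−1 = 16
i=1: 16 = 3·5 + 1 (b=5); 5→6: 3·6 + 1 = 19; 19−1 = 18

14, 16, 18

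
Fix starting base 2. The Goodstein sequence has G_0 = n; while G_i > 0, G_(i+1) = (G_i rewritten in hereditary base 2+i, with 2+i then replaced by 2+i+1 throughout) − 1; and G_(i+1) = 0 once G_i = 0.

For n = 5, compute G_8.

base 2: 5 = 2^2 + 1; at 3: 3^3 + 1 = 28; next = 27
base 3: 27 = 3^3; at 4: 4^4 = 256; next = 255
base 4: 255 = 3·4^3 + 3·4^2 + 3·4 + 3; at 5: 3·5^3 + 3·5^2 + 3·5 + 3 = 468; next = 467
base 5: 467 = 3·5^3 + 3·5^2 + 3·5 + 2; at 6: 3·6^3 + 3·6^2 + 3·6 + 2 = 776; next = 775
base 6: 775 = 3·6^3 + 3·6^2 + 3·6 + 1; at 7: 3·7^3 + 3·7^2 + 3·7 + 1 = 1198; next = 1197
base 7: 1197 = 3·7^3 + 3·7^2 + 3·7; at 8: 3·8^3 + 3·8^2 + 3·8 = 1752; next = 1751
base 8: 1751 = 3·8^3 + 3·8^2 + 2·8 + 7; at 9: 3·9^3 + 3·9^2 + 2·9 + 7 = 2455; next = 2454
base 9: 2454 = 3·9^3 + 3·9^2 + 2·9 + 6; at 10: 3·10^3 + 3·10^2 + 2·10 + 6 = 3326; next = 3325
base 10: 3325 = 3·10^3 + 3·10^2 + 2·10 + 5; at 11: 3·11^3 + 3·11^2 + 2·11 + 5 = 4383; next = 4382

3325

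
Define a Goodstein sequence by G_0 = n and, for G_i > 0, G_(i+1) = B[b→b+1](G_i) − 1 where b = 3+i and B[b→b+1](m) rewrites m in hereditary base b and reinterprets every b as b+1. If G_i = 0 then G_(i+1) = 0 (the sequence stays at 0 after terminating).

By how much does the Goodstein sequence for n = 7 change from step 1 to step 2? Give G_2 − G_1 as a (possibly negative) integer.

7 —HB3→ 2·3 + 1 —bump→ 2·4 + 1 = 9 —(−1)→ 8
8 —HB4→ 2·4 —bump→ 2·5 = 10 —(−1)→ 9

1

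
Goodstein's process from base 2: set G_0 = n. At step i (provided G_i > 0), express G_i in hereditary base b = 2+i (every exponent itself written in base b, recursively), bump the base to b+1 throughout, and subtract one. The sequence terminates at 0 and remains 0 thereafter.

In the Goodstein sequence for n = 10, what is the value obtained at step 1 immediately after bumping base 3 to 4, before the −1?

1026

(0) 10|_2 = 2^(2 + 1) + 2 ↦ 3^(3 + 1) + 3|_3 = 84 ⇒ 83
(1) 83|_3 = 3^(3 + 1) + 2 ↦ 4^(4 + 1) + 2|_4 = 1026 ⇒ 1025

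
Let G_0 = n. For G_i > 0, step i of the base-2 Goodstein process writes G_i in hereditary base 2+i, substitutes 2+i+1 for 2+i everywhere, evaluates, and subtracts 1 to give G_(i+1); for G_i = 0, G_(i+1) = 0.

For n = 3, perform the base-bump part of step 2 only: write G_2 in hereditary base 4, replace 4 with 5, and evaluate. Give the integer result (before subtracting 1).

3

3 —HB2→ 2 + 1 —bump→ 3 + 1 = 4 —(−1)→ 3
3 —HB3→ 3 —bump→ 4 = 4 —(−1)→ 3
3 —HB4→ 3 —bump→ 3 = 3 —(−1)→ 2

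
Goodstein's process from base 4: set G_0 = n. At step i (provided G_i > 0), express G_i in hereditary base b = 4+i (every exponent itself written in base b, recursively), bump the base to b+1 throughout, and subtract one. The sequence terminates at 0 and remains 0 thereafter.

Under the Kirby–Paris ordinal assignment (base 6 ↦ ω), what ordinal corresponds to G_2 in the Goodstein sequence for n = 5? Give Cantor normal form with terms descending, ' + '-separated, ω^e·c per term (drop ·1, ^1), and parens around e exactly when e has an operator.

step 0: 5 = 4 + 1; sub 5 for 4: 5 + 1; = 6; G_1 = 6−1 = 5
step 1: 5 = 5; sub 6 for 5: 6; = 6; G_2 = 6−1 = 5
step 2: 5 = 5; sub 7 for 6: 5; = 5; G_3 = 5−1 = 4

5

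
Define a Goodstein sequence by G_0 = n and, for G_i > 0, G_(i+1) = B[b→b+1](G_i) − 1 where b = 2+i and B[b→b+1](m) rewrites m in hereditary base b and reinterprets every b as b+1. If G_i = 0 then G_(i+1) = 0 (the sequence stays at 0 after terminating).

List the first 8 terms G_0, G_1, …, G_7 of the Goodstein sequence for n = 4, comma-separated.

4 —HB2→ 2^2 —bump→ 3^3 = 27 —(−1)→ 26
26 —HB3→ 2·3^2 + 2·3 + 2 —bump→ 2·4^2 + 2·4 + 2 = 42 —(−1)→ 41
41 —HB4→ 2·4^2 + 2·4 + 1 —bump→ 2·5^2 + 2·5 + 1 = 61 —(−1)→ 60
60 —HB5→ 2·5^2 + 2·5 —bump→ 2·6^2 + 2·6 = 84 —(−1)→ 83
83 —HB6→ 2·6^2 + 6 + 5 —bump→ 2·7^2 + 7 + 5 = 110 —(−1)→ 109
109 —HB7→ 2·7^2 + 7 + 4 —bump→ 2·8^2 + 8 + 4 = 140 —(−1)→ 139
139 —HB8→ 2·8^2 + 8 + 3 —bump→ 2·9^2 + 9 + 3 = 174 —(−1)→ 173

4, 26, 41, 60, 83, 109, 139, 173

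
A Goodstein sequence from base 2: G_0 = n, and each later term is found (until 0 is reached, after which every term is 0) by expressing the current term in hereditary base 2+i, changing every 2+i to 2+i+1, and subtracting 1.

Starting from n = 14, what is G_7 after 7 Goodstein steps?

step 0: 14 = 2^(2 + 1) + 2^2 + 2; sub 3 for 2: 3^(3 + 1) + 3^3 + 3; = 111; G_1 = 111−1 = 110
step 1: 110 = 3^(3 + 1) + 3^3 + 2; sub 4 for 3: 4^(4 + 1) + 4^4 + 2; = 1282; G_2 = 1282−1 = 1281
step 2: 1281 = 4^(4 + 1) + 4^4 + 1; sub 5 for 4: 5^(5 + 1) + 5^5 + 1; = 18751; G_3 = 18751−1 = 18750
step 3: 18750 = 5^(5 + 1) + 5^5; sub 6 for 5: 6^(6 + 1) + 6^6; = 326592; G_4 = 326592−1 = 326591
step 4: 326591 = 6^(6 + 1) + 5·6^5 + 5·6^4 + 5·6^3 + 5·6^2 + 5·6 + 5; sub 7 for 6: 7^(7 + 1) + 5·7^5 + 5·7^4 + 5·7^3 + 5·7^2 + 5·7 + 5; = 5862841; G_5 = 5862841−1 = 5862840
step 5: 5862840 = 7^(7 + 1) + 5·7^5 + 5·7^4 + 5·7^3 + 5·7^2 + 5·7 + 4; sub 8 for 7: 8^(8 + 1) + 5·8^5 + 5·8^4 + 5·8^3 + 5·8^2 + 5·8 + 4; = 134404972; G_6 = 134404972−1 = 134404971
step 6: 134404971 = 8^(8 + 1) + 5·8^5 + 5·8^4 + 5·8^3 + 5·8^2 + 5·8 + 3; sub 9 for 8: 9^(9 + 1) + 5·9^5 + 5·9^4 + 5·9^3 + 5·9^2 + 5·9 + 3; = 3487116549; G_7 = 3487116549−1 = 3487116548
step 7: 3487116548 = 9^(9 + 1) + 5·9^5 + 5·9^4 + 5·9^3 + 5·9^2 + 5·9 + 2; sub 10 for 9: 10^(10 + 1) + 5·10^5 + 5·10^4 + 5·10^3 + 5·10^2 + 5·10 + 2; = 100000555552; G_8 = 100000555552−1 = 100000555551

3487116548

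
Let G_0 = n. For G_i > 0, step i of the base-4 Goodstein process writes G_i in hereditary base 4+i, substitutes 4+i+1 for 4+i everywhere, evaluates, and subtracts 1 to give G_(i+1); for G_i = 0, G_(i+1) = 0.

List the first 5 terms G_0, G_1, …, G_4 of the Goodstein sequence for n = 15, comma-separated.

G_0=15  [base 4] 3·4 + 3  →[4↦5]→  3·5 + 3 = 18  −1 ⇒ G_1=17
G_1=17  [base 5] 3·5 + 2  →[5↦6]→  3·6 + 2 = 20  −1 ⇒ G_2=19
G_2=19  [base 6] 3·6 + 1  →[6↦7]→  3·7 + 1 = 22  −1 ⇒ G_3=21
G_3=21  [base 7] 3·7  →[7↦8]→  3·8 = 24  −1 ⇒ G_4=23

15, 17, 19, 21, 23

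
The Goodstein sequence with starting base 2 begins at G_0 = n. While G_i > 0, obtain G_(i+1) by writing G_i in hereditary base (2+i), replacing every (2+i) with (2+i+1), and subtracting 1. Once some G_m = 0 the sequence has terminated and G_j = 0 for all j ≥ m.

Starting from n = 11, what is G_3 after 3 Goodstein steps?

15627

step 0: 11 = 2^(2 + 1) + 2 + 1; sub 3 for 2: 3^(3 + 1) + 3 + 1; = 85; G_1 = 85−1 = 84
step 1: 84 = 3^(3 + 1) + 3; sub 4 for 3: 4^(4 + 1) + 4; = 1028; G_2 = 1028−1 = 1027
step 2: 1027 = 4^(4 + 1) + 3; sub 5 for 4: 5^(5 + 1) + 3; = 15628; G_3 = 15628−1 = 15627
step 3: 15627 = 5^(5 + 1) + 2; sub 6 for 5: 6^(6 + 1) + 2; = 279938; G_4 = 279938−1 = 279937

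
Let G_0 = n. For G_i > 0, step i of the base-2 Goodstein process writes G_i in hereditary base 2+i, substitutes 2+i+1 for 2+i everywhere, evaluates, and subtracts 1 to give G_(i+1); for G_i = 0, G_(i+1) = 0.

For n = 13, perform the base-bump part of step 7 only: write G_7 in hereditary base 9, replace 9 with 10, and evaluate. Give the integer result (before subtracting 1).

[0] 13 ≡ 2^(2 + 1) + 2^2 + 1 (base 2). Lift 3: 109. −1: 108.
[1] 108 ≡ 3^(3 + 1) + 3^3 (base 3). Lift 4: 1280. −1: 1279.
[2] 1279 ≡ 4^(4 + 1) + 3·4^3 + 3·4^2 + 3·4 + 3 (base 4). Lift 5: 16093. −1: 16092.
[3] 16092 ≡ 5^(5 + 1) + 3·5^3 + 3·5^2 + 3·5 + 2 (base 5). Lift 6: 280712. −1: 280711.
[4] 280711 ≡ 6^(6 + 1) + 3·6^3 + 3·6^2 + 3·6 + 1 (base 6). Lift 7: 5765999. −1: 5765998.
[5] 5765998 ≡ 7^(7 + 1) + 3·7^3 + 3·7^2 + 3·7 (base 7). Lift 8: 134219480. −1: 134219479.
[6] 134219479 ≡ 8^(8 + 1) + 3·8^3 + 3·8^2 + 2·8 + 7 (base 8). Lift 9: 3486786856. −1: 3486786855.
[7] 3486786855 ≡ 9^(9 + 1) + 3·9^3 + 3·9^2 + 2·9 + 6 (base 9). Lift 10: 100000003326. −1: 100000003325.

100000003326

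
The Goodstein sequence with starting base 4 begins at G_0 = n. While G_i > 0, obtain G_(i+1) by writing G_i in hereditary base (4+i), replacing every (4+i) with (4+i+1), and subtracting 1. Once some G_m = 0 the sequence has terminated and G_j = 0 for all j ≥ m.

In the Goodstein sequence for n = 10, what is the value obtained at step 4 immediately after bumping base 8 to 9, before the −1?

base 4: 10 = 2·4 + 2; at 5: 2·5 + 2 = 12; next = 11
base 5: 11 = 2·5 + 1; at 6: 2·6 + 1 = 13; next = 12
base 6: 12 = 2·6; at 7: 2·7 = 14; next = 13
base 7: 13 = 7 + 6; at 8: 8 + 6 = 14; next = 13
base 8: 13 = 8 + 5; at 9: 9 + 5 = 14; next = 13

14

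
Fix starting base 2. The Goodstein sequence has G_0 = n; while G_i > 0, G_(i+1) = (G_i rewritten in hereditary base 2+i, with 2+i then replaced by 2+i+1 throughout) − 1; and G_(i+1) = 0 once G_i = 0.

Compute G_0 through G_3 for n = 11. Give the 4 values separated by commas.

11, 84, 1027, 15627

G_0 = 11. HB_2(11) = 2^(2 + 1) + 2 + 1. Bump = 85. G_1 = 84.
G_1 = 84. HB_3(84) = 3^(3 + 1) + 3. Bump = 1028. G_2 = 1027.
G_2 = 1027. HB_4(1027) = 4^(4 + 1) + 3. Bump = 15628. G_3 = 15627.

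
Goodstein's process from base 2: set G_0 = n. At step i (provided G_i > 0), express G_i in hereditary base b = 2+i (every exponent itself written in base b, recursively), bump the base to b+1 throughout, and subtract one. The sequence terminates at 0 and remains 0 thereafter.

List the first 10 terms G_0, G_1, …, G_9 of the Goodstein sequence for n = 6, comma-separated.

[0] 6 ≡ 2^2 + 2 (base 2). Lift 3: 30. −1: 29.
[1] 29 ≡ 3^3 + 2 (base 3). Lift 4: 258. −1: 257.
[2] 257 ≡ 4^4 + 1 (base 4). Lift 5: 3126. −1: 3125.
[3] 3125 ≡ 5^5 (base 5). Lift 6: 46656. −1: 46655.
[4] 46655 ≡ 5·6^5 + 5·6^4 + 5·6^3 + 5·6^2 + 5·6 + 5 (base 6). Lift 7: 98040. −1: 98039.
[5] 98039 ≡ 5·7^5 + 5·7^4 + 5·7^3 + 5·7^2 + 5·7 + 4 (base 7). Lift 8: 187244. −1: 187243.
[6] 187243 ≡ 5·8^5 + 5·8^4 + 5·8^3 + 5·8^2 + 5·8 + 3 (base 8). Lift 9: 332148. −1: 332147.
[7] 332147 ≡ 5·9^5 + 5·9^4 + 5·9^3 + 5·9^2 + 5·9 + 2 (base 9). Lift 10: 555552. −1: 555551.
[8] 555551 ≡ 5·10^5 + 5·10^4 + 5·10^3 + 5·10^2 + 5·10 + 1 (base 10). Lift 11: 885776. −1: 885775.

6, 29, 257, 3125, 46655, 98039, 187243, 332147, 555551, 885775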